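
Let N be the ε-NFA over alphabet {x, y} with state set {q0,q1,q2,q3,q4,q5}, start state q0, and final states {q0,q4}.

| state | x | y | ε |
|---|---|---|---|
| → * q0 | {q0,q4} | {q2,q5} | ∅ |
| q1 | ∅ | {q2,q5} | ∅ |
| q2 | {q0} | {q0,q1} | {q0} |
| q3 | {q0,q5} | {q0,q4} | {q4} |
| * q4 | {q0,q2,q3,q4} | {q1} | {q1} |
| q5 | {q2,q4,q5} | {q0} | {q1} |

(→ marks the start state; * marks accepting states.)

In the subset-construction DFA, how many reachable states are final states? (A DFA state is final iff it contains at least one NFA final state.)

Start state of the DFA: {q0} (ε-closure of the NFA start).
{q0} --x--> {q0,q1,q4}  [new]
{q0} --y--> {q0,q1,q2,q5}  [new]
{q0,q1,q4} --x--> {q0,q1,q2,q3,q4}  [new]
{q0,q1,q4} --y--> {q0,q1,q2,q5}  [seen]
{q0,q1,q2,q5} --x--> {q0,q1,q2,q4,q5}  [new]
{q0,q1,q2,q5} --y--> {q0,q1,q2,q5}  [seen]
{q0,q1,q2,q3,q4} --x--> {q0,q1,q2,q3,q4,q5}  [new]
{q0,q1,q2,q3,q4} --y--> {q0,q1,q2,q4,q5}  [seen]
{q0,q1,q2,q4,q5} --x--> {q0,q1,q2,q3,q4,q5}  [seen]
{q0,q1,q2,q4,q5} --y--> {q0,q1,q2,q5}  [seen]
{q0,q1,q2,q3,q4,q5} --x--> {q0,q1,q2,q3,q4,q5}  [seen]
{q0,q1,q2,q3,q4,q5} --y--> {q0,q1,q2,q4,q5}  [seen]
Reachable DFA states: {q0}, {q0,q1,q4}, {q0,q1,q2,q5}, {q0,q1,q2,q3,q4}, {q0,q1,q2,q4,q5}, {q0,q1,q2,q3,q4,q5}.
Accepting DFA states (contain an NFA accepting state): {q0}, {q0,q1,q4}, {q0,q1,q2,q5}, {q0,q1,q2,q3,q4}, {q0,q1,q2,q4,q5}, {q0,q1,q2,q3,q4,q5}.

6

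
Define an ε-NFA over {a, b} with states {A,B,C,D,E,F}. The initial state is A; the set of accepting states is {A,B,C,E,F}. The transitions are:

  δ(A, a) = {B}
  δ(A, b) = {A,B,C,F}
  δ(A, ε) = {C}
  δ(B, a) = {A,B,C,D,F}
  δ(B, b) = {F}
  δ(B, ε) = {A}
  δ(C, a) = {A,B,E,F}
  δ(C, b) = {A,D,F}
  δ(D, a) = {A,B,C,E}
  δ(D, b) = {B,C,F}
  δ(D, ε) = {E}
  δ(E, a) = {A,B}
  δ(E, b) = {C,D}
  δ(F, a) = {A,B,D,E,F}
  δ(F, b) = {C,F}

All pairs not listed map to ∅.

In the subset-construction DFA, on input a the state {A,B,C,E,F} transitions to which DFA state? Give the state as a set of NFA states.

δ(A,a) = {B}; δ(B,a) = {A,B,C,D,F}; δ(C,a) = {A,B,E,F}; δ(E,a) = {A,B}; δ(F,a) = {A,B,D,E,F}.
Union: {A,B,C,D,E,F}.

{A,B,C,D,E,F}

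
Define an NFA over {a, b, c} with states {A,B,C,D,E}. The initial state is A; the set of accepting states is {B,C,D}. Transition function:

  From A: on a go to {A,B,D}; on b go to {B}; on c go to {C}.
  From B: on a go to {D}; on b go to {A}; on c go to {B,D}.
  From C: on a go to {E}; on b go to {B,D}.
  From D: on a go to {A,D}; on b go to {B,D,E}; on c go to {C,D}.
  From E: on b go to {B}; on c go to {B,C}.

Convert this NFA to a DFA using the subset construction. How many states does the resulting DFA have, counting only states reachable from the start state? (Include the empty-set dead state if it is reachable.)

Start state of the DFA: {A}.
{A} --a--> {A,B,D}  [new]
{A} --b--> {B}  [new]
{A} --c--> {C}  [new]
{A,B,D} --a--> {A,B,D}  [seen]
{A,B,D} --b--> {A,B,D,E}  [new]
{A,B,D} --c--> {B,C,D}  [new]
{B} --a--> {D}  [new]
{B} --b--> {A}  [seen]
{B} --c--> {B,D}  [new]
{C} --a--> {E}  [new]
{C} --b--> {B,D}  [seen]
{C} --c--> ∅  [new]
{A,B,D,E} --a--> {A,B,D}  [seen]
{A,B,D,E} --b--> {A,B,D,E}  [seen]
{A,B,D,E} --c--> {B,C,D}  [seen]
{B,C,D} --a--> {A,D,E}  [new]
{B,C,D} --b--> {A,B,D,E}  [seen]
{B,C,D} --c--> {B,C,D}  [seen]
{D} --a--> {A,D}  [new]
{D} --b--> {B,D,E}  [new]
{D} --c--> {C,D}  [new]
{B,D} --a--> {A,D}  [seen]
{B,D} --b--> {A,B,D,E}  [seen]
{B,D} --c--> {B,C,D}  [seen]
{E} --a--> ∅  [seen]
{E} --b--> {B}  [seen]
{E} --c--> {B,C}  [new]
∅ --a--> ∅  [seen]
∅ --b--> ∅  [seen]
∅ --c--> ∅  [seen]
{A,D,E} --a--> {A,B,D}  [seen]
{A,D,E} --b--> {B,D,E}  [seen]
{A,D,E} --c--> {B,C,D}  [seen]
{A,D} --a--> {A,B,D}  [seen]
{A,D} --b--> {B,D,E}  [seen]
{A,D} --c--> {C,D}  [seen]
{B,D,E} --a--> {A,D}  [seen]
{B,D,E} --b--> {A,B,D,E}  [seen]
{B,D,E} --c--> {B,C,D}  [seen]
{C,D} --a--> {A,D,E}  [seen]
{C,D} --b--> {B,D,E}  [seen]
{C,D} --c--> {C,D}  [seen]
{B,C} --a--> {D,E}  [new]
{B,C} --b--> {A,B,D}  [seen]
{B,C} --c--> {B,D}  [seen]
{D,E} --a--> {A,D}  [seen]
{D,E} --b--> {B,D,E}  [seen]
{D,E} --c--> {B,C,D}  [seen]
Reachable DFA states: {A}, {A,B,D}, {B}, {C}, {A,B,D,E}, {B,C,D}, {D}, {B,D}, {E}, ∅, {A,D,E}, {A,D}, {B,D,E}, {C,D}, {B,C}, {D,E}.

16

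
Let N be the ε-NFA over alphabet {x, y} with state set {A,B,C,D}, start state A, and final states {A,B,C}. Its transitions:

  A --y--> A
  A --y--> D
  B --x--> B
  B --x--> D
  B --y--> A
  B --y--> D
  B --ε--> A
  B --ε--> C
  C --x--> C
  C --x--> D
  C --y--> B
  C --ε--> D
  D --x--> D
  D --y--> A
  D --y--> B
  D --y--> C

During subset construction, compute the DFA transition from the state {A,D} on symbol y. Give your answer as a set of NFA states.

{A,B,C,D}

δ(A,y) = {A,D}; δ(D,y) = {A,B,C}.
Union: {A,B,C,D}.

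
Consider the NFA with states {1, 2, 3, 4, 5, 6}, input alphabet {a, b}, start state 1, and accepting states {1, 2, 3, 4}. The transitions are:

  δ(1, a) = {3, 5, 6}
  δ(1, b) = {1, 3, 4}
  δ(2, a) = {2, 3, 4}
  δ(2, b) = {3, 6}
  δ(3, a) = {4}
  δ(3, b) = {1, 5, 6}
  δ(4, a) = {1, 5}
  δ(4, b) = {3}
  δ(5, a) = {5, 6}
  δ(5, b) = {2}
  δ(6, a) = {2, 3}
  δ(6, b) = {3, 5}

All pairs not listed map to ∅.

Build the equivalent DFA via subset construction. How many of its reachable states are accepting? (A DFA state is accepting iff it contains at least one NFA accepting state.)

Start state of the DFA: {1}.
{1} --a--> {3, 5, 6}  [new]
{1} --b--> {1, 3, 4}  [new]
{3, 5, 6} --a--> {2, 3, 4, 5, 6}  [new]
{3, 5, 6} --b--> {1, 2, 3, 5, 6}  [new]
{1, 3, 4} --a--> {1, 3, 4, 5, 6}  [new]
{1, 3, 4} --b--> {1, 3, 4, 5, 6}  [seen]
{2, 3, 4, 5, 6} --a--> {1, 2, 3, 4, 5, 6}  [new]
{2, 3, 4, 5, 6} --b--> {1, 2, 3, 5, 6}  [seen]
{1, 2, 3, 5, 6} --a--> {2, 3, 4, 5, 6}  [seen]
{1, 2, 3, 5, 6} --b--> {1, 2, 3, 4, 5, 6}  [seen]
{1, 3, 4, 5, 6} --a--> {1, 2, 3, 4, 5, 6}  [seen]
{1, 3, 4, 5, 6} --b--> {1, 2, 3, 4, 5, 6}  [seen]
{1, 2, 3, 4, 5, 6} --a--> {1, 2, 3, 4, 5, 6}  [seen]
{1, 2, 3, 4, 5, 6} --b--> {1, 2, 3, 4, 5, 6}  [seen]
Reachable DFA states: {1}, {3, 5, 6}, {1, 3, 4}, {2, 3, 4, 5, 6}, {1, 2, 3, 5, 6}, {1, 3, 4, 5, 6}, {1, 2, 3, 4, 5, 6}.
Accepting DFA states (contain an NFA accepting state): {1}, {3, 5, 6}, {1, 3, 4}, {2, 3, 4, 5, 6}, {1, 2, 3, 5, 6}, {1, 3, 4, 5, 6}, {1, 2, 3, 4, 5, 6}.

7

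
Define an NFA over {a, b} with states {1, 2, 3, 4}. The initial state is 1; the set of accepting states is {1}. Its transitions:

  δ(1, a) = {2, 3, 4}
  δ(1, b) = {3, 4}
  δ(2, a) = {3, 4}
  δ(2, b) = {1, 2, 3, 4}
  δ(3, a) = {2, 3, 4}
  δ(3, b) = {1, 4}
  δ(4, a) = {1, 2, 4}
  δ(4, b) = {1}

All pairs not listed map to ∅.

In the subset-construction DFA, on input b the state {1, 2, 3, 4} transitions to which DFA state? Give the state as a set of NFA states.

δ(1,b) = {3, 4}; δ(2,b) = {1, 2, 3, 4}; δ(3,b) = {1, 4}; δ(4,b) = {1}.
Union: {1, 2, 3, 4}.

{1, 2, 3, 4}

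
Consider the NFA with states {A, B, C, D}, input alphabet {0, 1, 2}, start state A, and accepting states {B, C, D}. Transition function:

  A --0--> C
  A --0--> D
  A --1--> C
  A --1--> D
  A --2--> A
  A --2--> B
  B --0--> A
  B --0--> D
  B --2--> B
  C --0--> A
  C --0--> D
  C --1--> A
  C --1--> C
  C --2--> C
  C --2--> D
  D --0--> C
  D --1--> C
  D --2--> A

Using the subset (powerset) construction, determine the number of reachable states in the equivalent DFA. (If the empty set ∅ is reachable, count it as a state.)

Start state of the DFA: {A}.
{A} --0--> {C, D}  [new]
{A} --1--> {C, D}  [seen]
{A} --2--> {A, B}  [new]
{C, D} --0--> {A, C, D}  [new]
{C, D} --1--> {A, C}  [new]
{C, D} --2--> {A, C, D}  [seen]
{A, B} --0--> {A, C, D}  [seen]
{A, B} --1--> {C, D}  [seen]
{A, B} --2--> {A, B}  [seen]
{A, C, D} --0--> {A, C, D}  [seen]
{A, C, D} --1--> {A, C, D}  [seen]
{A, C, D} --2--> {A, B, C, D}  [new]
{A, C} --0--> {A, C, D}  [seen]
{A, C} --1--> {A, C, D}  [seen]
{A, C} --2--> {A, B, C, D}  [seen]
{A, B, C, D} --0--> {A, C, D}  [seen]
{A, B, C, D} --1--> {A, C, D}  [seen]
{A, B, C, D} --2--> {A, B, C, D}  [seen]
Reachable DFA states: {A}, {C, D}, {A, B}, {A, C, D}, {A, C}, {A, B, C, D}.

6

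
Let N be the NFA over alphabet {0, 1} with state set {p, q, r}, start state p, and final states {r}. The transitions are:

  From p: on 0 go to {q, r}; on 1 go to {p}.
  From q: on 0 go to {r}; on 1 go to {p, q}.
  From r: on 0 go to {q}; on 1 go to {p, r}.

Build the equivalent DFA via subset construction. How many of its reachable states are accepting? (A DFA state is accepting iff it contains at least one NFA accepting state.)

Start state of the DFA: {p}.
{p} --0--> {q, r}  [new]
{p} --1--> {p}  [seen]
{q, r} --0--> {q, r}  [seen]
{q, r} --1--> {p, q, r}  [new]
{p, q, r} --0--> {q, r}  [seen]
{p, q, r} --1--> {p, q, r}  [seen]
Reachable DFA states: {p}, {q, r}, {p, q, r}.
Accepting DFA states (contain an NFA accepting state): {q, r}, {p, q, r}.

2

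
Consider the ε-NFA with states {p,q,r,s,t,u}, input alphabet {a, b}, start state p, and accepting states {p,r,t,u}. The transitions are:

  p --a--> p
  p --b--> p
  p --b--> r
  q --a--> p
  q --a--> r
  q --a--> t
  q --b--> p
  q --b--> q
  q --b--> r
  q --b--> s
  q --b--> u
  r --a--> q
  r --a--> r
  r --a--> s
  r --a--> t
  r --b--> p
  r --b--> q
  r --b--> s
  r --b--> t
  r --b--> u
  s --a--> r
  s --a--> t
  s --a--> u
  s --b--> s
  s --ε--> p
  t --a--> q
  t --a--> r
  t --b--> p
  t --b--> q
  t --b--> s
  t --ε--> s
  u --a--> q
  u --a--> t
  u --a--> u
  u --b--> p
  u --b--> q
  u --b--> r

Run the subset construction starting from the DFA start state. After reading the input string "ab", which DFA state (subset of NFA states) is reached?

{p,r}

Start: {p}.
δ(p,a) = {p}.
Union: {p}.
After a: {p}.
δ(p,b) = {p,r}.
Union: {p,r}.
After b: {p,r}.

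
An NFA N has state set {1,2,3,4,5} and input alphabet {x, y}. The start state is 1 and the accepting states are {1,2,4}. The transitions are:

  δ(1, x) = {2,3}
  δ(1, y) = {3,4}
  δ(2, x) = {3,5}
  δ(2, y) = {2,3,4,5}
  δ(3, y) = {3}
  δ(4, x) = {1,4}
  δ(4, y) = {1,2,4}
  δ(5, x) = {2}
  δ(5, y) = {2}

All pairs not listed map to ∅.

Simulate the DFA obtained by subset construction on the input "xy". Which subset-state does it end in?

Start: {1}.
δ(1,x) = {2,3}.
Union: {2,3}.
After x: {2,3}.
δ(2,y) = {2,3,4,5}; δ(3,y) = {3}.
Union: {2,3,4,5}.
After y: {2,3,4,5}.

{2,3,4,5}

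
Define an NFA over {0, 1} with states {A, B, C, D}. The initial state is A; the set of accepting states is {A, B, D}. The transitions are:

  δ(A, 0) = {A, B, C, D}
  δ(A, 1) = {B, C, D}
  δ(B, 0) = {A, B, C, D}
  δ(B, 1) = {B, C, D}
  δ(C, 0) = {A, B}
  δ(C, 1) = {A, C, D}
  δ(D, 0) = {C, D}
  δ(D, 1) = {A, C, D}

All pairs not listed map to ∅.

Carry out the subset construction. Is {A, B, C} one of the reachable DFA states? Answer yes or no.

Start state of the DFA: {A}.
{A} --0--> {A, B, C, D}  [new]
{A} --1--> {B, C, D}  [new]
{A, B, C, D} --0--> {A, B, C, D}  [seen]
{A, B, C, D} --1--> {A, B, C, D}  [seen]
{B, C, D} --0--> {A, B, C, D}  [seen]
{B, C, D} --1--> {A, B, C, D}  [seen]
Reachable DFA states: {A}, {A, B, C, D}, {B, C, D}.
{A, B, C} is not among them.

no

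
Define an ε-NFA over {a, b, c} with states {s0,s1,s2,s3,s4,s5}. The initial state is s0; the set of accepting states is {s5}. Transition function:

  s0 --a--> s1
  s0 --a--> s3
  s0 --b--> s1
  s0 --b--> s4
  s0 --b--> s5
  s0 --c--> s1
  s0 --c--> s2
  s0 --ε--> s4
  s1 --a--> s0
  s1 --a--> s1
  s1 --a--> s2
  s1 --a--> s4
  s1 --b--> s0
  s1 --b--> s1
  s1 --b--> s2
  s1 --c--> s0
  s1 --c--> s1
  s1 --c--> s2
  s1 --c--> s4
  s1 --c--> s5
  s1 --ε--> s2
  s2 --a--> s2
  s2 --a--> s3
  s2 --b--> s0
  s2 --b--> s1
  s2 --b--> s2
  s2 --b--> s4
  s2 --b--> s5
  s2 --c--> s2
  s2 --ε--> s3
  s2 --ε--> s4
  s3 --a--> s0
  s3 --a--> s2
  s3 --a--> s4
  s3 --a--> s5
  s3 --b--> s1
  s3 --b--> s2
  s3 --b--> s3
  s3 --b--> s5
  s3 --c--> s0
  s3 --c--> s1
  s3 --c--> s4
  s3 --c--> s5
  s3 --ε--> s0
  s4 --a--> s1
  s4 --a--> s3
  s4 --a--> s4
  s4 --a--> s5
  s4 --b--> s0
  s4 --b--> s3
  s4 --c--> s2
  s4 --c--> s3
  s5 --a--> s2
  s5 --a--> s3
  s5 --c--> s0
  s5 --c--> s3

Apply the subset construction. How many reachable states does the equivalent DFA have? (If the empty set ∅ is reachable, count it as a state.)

Start state of the DFA: {s0,s4} (ε-closure of the NFA start).
{s0,s4} --a--> {s0,s1,s2,s3,s4,s5}  [new]
{s0,s4} --b--> {s0,s1,s2,s3,s4,s5}  [seen]
{s0,s4} --c--> {s0,s1,s2,s3,s4}  [new]
{s0,s1,s2,s3,s4,s5} --a--> {s0,s1,s2,s3,s4,s5}  [seen]
{s0,s1,s2,s3,s4,s5} --b--> {s0,s1,s2,s3,s4,s5}  [seen]
{s0,s1,s2,s3,s4,s5} --c--> {s0,s1,s2,s3,s4,s5}  [seen]
{s0,s1,s2,s3,s4} --a--> {s0,s1,s2,s3,s4,s5}  [seen]
{s0,s1,s2,s3,s4} --b--> {s0,s1,s2,s3,s4,s5}  [seen]
{s0,s1,s2,s3,s4} --c--> {s0,s1,s2,s3,s4,s5}  [seen]
Reachable DFA states: {s0,s4}, {s0,s1,s2,s3,s4,s5}, {s0,s1,s2,s3,s4}.

3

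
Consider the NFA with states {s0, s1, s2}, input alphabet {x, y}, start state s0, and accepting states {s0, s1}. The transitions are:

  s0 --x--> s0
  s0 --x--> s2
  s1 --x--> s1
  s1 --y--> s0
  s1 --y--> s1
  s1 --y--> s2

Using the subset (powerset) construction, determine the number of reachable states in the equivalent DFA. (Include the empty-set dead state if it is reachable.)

Start state of the DFA: {s0}.
{s0} --x--> {s0, s2}  [new]
{s0} --y--> ∅  [new]
{s0, s2} --x--> {s0, s2}  [seen]
{s0, s2} --y--> ∅  [seen]
∅ --x--> ∅  [seen]
∅ --y--> ∅  [seen]
Reachable DFA states: {s0}, {s0, s2}, ∅.

3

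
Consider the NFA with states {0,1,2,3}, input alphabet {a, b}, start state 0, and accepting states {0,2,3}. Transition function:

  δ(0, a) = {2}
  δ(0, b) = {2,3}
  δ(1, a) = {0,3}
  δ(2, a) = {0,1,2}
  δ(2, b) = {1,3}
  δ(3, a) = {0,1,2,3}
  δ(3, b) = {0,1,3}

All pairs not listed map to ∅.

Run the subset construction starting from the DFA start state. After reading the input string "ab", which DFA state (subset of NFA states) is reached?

{1,3}

Start: {0}.
δ(0,a) = {2}.
Union: {2}.
After a: {2}.
δ(2,b) = {1,3}.
Union: {1,3}.
After b: {1,3}.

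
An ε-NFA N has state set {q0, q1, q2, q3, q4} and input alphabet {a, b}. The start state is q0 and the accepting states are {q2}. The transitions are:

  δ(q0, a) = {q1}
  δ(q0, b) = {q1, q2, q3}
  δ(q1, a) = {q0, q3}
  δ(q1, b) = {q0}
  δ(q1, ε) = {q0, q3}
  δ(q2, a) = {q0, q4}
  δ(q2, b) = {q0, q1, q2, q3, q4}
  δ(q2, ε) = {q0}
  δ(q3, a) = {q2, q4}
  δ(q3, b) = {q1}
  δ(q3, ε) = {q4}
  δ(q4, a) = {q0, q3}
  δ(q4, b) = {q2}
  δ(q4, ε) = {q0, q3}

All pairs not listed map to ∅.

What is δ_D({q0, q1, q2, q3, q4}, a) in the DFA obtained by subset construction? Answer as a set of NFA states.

{q0, q1, q2, q3, q4}

δ(q0,a) = {q1}; δ(q1,a) = {q0, q3}; δ(q2,a) = {q0, q4}; δ(q3,a) = {q2, q4}; δ(q4,a) = {q0, q3}.
Union: {q0, q1, q2, q3, q4}.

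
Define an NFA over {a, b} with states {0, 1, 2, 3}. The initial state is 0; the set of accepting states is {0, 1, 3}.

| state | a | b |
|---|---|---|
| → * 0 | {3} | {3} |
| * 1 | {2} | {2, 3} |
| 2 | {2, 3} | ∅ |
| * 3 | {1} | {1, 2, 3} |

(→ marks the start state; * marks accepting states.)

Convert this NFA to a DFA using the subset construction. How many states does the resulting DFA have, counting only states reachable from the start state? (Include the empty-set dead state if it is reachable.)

Start state of the DFA: {0}.
{0} --a--> {3}  [new]
{0} --b--> {3}  [seen]
{3} --a--> {1}  [new]
{3} --b--> {1, 2, 3}  [new]
{1} --a--> {2}  [new]
{1} --b--> {2, 3}  [new]
{1, 2, 3} --a--> {1, 2, 3}  [seen]
{1, 2, 3} --b--> {1, 2, 3}  [seen]
{2} --a--> {2, 3}  [seen]
{2} --b--> ∅  [new]
{2, 3} --a--> {1, 2, 3}  [seen]
{2, 3} --b--> {1, 2, 3}  [seen]
∅ --a--> ∅  [seen]
∅ --b--> ∅  [seen]
Reachable DFA states: {0}, {3}, {1}, {1, 2, 3}, {2}, {2, 3}, ∅.

7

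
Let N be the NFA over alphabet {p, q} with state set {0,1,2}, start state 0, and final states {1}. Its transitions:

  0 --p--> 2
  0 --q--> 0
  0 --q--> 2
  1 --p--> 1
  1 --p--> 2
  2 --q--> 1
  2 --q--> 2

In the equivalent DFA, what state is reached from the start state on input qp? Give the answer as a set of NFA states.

Start: {0}.
δ(0,q) = {0,2}.
Union: {0,2}.
After q: {0,2}.
δ(0,p) = {2}; δ(2,p) = ∅.
Union: {2}.
After p: {2}.

{2}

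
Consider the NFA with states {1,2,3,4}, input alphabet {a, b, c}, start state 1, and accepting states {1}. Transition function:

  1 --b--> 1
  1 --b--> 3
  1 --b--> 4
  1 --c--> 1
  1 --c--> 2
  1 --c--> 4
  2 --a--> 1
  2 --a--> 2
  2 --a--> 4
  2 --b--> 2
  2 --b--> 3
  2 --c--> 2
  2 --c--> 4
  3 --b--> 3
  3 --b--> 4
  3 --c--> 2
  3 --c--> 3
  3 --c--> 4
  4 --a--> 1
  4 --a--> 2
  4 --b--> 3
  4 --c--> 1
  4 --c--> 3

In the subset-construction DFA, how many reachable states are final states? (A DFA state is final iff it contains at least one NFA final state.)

Start state of the DFA: {1}.
{1} --a--> ∅  [new]
{1} --b--> {1,3,4}  [new]
{1} --c--> {1,2,4}  [new]
∅ --a--> ∅  [seen]
∅ --b--> ∅  [seen]
∅ --c--> ∅  [seen]
{1,3,4} --a--> {1,2}  [new]
{1,3,4} --b--> {1,3,4}  [seen]
{1,3,4} --c--> {1,2,3,4}  [new]
{1,2,4} --a--> {1,2,4}  [seen]
{1,2,4} --b--> {1,2,3,4}  [seen]
{1,2,4} --c--> {1,2,3,4}  [seen]
{1,2} --a--> {1,2,4}  [seen]
{1,2} --b--> {1,2,3,4}  [seen]
{1,2} --c--> {1,2,4}  [seen]
{1,2,3,4} --a--> {1,2,4}  [seen]
{1,2,3,4} --b--> {1,2,3,4}  [seen]
{1,2,3,4} --c--> {1,2,3,4}  [seen]
Reachable DFA states: {1}, ∅, {1,3,4}, {1,2,4}, {1,2}, {1,2,3,4}.
Accepting DFA states (contain an NFA accepting state): {1}, {1,3,4}, {1,2,4}, {1,2}, {1,2,3,4}.

5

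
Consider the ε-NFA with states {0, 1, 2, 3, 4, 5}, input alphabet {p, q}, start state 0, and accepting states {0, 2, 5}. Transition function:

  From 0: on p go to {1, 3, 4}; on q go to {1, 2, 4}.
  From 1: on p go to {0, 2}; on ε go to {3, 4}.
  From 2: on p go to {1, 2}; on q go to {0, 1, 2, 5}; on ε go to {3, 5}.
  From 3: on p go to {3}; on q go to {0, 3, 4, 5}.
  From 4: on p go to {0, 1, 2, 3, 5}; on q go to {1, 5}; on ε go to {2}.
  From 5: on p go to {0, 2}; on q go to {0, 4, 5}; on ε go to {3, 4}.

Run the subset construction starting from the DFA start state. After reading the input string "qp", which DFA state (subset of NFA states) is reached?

{0, 1, 2, 3, 4, 5}

Start: {0}.
δ(0,q) = {1, 2, 4}.
Union: {1, 2, 4}.
ε-closure gives {1, 2, 3, 4, 5}.
After q: {1, 2, 3, 4, 5}.
δ(1,p) = {0, 2}; δ(2,p) = {1, 2}; δ(3,p) = {3}; δ(4,p) = {0, 1, 2, 3, 5}; δ(5,p) = {0, 2}.
Union: {0, 1, 2, 3, 5}.
ε-closure gives {0, 1, 2, 3, 4, 5}.
After p: {0, 1, 2, 3, 4, 5}.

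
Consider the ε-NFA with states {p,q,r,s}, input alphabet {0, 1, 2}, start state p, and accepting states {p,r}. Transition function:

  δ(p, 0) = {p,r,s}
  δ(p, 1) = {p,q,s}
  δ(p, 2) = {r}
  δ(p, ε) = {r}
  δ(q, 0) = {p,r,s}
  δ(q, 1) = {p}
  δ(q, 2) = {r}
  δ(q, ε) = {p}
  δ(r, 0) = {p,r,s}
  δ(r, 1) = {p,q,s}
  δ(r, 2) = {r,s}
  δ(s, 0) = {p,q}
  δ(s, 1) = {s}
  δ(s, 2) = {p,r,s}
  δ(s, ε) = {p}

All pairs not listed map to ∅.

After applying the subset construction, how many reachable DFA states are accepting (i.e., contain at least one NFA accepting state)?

Start state of the DFA: {p,r} (ε-closure of the NFA start).
{p,r} --0--> {p,r,s}  [new]
{p,r} --1--> {p,q,r,s}  [new]
{p,r} --2--> {p,r,s}  [seen]
{p,r,s} --0--> {p,q,r,s}  [seen]
{p,r,s} --1--> {p,q,r,s}  [seen]
{p,r,s} --2--> {p,r,s}  [seen]
{p,q,r,s} --0--> {p,q,r,s}  [seen]
{p,q,r,s} --1--> {p,q,r,s}  [seen]
{p,q,r,s} --2--> {p,r,s}  [seen]
Reachable DFA states: {p,r}, {p,r,s}, {p,q,r,s}.
Accepting DFA states (contain an NFA accepting state): {p,r}, {p,r,s}, {p,q,r,s}.

3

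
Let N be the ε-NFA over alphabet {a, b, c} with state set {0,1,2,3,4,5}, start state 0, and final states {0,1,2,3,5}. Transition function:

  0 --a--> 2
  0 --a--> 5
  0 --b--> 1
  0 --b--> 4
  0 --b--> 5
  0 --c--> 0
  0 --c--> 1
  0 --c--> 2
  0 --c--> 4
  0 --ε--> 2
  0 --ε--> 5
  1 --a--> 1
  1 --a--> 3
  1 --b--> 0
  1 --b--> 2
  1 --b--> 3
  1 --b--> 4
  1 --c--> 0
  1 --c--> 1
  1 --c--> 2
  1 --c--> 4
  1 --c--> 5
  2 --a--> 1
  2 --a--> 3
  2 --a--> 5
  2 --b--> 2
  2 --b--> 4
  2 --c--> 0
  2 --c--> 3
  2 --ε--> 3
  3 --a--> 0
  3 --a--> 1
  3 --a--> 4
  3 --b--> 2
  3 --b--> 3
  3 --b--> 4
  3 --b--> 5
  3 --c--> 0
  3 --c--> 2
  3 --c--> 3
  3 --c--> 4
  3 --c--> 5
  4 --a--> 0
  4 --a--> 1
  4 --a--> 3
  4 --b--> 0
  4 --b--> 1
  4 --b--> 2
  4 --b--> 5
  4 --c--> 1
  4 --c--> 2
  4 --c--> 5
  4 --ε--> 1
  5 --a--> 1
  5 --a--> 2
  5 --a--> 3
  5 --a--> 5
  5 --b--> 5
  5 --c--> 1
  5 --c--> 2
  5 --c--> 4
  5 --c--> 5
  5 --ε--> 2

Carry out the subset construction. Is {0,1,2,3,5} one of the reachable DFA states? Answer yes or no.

no

Start state of the DFA: {0,2,3,5} (ε-closure of the NFA start).
{0,2,3,5} --a--> {0,1,2,3,4,5}  [new]
{0,2,3,5} --b--> {1,2,3,4,5}  [new]
{0,2,3,5} --c--> {0,1,2,3,4,5}  [seen]
{0,1,2,3,4,5} --a--> {0,1,2,3,4,5}  [seen]
{0,1,2,3,4,5} --b--> {0,1,2,3,4,5}  [seen]
{0,1,2,3,4,5} --c--> {0,1,2,3,4,5}  [seen]
{1,2,3,4,5} --a--> {0,1,2,3,4,5}  [seen]
{1,2,3,4,5} --b--> {0,1,2,3,4,5}  [seen]
{1,2,3,4,5} --c--> {0,1,2,3,4,5}  [seen]
Reachable DFA states: {0,2,3,5}, {0,1,2,3,4,5}, {1,2,3,4,5}.
{0,1,2,3,5} is not among them.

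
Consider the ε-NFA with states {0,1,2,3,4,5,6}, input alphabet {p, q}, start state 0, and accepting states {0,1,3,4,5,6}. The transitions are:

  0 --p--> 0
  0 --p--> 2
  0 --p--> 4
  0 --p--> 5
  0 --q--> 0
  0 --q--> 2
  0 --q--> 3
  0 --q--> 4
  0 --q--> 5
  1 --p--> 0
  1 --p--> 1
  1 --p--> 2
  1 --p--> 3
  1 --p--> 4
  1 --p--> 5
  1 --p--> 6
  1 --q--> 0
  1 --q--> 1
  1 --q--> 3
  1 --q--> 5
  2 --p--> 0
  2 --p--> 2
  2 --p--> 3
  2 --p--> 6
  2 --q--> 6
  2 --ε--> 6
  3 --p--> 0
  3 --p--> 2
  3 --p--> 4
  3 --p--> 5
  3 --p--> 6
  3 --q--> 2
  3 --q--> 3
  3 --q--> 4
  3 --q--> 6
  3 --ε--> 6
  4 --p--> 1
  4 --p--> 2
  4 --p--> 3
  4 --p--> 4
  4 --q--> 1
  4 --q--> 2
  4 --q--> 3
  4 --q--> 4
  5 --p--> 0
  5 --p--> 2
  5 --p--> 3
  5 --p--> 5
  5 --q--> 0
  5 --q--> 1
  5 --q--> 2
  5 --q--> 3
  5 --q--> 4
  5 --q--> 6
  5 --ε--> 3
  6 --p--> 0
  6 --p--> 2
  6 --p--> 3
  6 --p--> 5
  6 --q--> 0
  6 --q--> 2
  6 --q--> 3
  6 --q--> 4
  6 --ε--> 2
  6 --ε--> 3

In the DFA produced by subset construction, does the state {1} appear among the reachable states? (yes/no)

no

Start state of the DFA: {0} (ε-closure of the NFA start).
{0} --p--> {0,2,3,4,5,6}  [new]
{0} --q--> {0,2,3,4,5,6}  [seen]
{0,2,3,4,5,6} --p--> {0,1,2,3,4,5,6}  [new]
{0,2,3,4,5,6} --q--> {0,1,2,3,4,5,6}  [seen]
{0,1,2,3,4,5,6} --p--> {0,1,2,3,4,5,6}  [seen]
{0,1,2,3,4,5,6} --q--> {0,1,2,3,4,5,6}  [seen]
Reachable DFA states: {0}, {0,2,3,4,5,6}, {0,1,2,3,4,5,6}.
{1} is not among them.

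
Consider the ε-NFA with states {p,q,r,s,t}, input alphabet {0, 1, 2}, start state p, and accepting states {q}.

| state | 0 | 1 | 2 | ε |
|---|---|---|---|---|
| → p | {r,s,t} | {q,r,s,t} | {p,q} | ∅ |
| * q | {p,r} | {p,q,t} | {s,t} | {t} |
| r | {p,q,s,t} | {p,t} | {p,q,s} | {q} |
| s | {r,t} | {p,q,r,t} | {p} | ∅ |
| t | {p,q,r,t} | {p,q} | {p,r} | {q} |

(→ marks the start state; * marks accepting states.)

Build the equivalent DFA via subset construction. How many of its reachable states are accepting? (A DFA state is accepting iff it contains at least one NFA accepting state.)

Start state of the DFA: {p} (ε-closure of the NFA start).
{p} --0--> {q,r,s,t}  [new]
{p} --1--> {q,r,s,t}  [seen]
{p} --2--> {p,q,t}  [new]
{q,r,s,t} --0--> {p,q,r,s,t}  [new]
{q,r,s,t} --1--> {p,q,r,t}  [new]
{q,r,s,t} --2--> {p,q,r,s,t}  [seen]
{p,q,t} --0--> {p,q,r,s,t}  [seen]
{p,q,t} --1--> {p,q,r,s,t}  [seen]
{p,q,t} --2--> {p,q,r,s,t}  [seen]
{p,q,r,s,t} --0--> {p,q,r,s,t}  [seen]
{p,q,r,s,t} --1--> {p,q,r,s,t}  [seen]
{p,q,r,s,t} --2--> {p,q,r,s,t}  [seen]
{p,q,r,t} --0--> {p,q,r,s,t}  [seen]
{p,q,r,t} --1--> {p,q,r,s,t}  [seen]
{p,q,r,t} --2--> {p,q,r,s,t}  [seen]
Reachable DFA states: {p}, {q,r,s,t}, {p,q,t}, {p,q,r,s,t}, {p,q,r,t}.
Accepting DFA states (contain an NFA accepting state): {q,r,s,t}, {p,q,t}, {p,q,r,s,t}, {p,q,r,t}.

4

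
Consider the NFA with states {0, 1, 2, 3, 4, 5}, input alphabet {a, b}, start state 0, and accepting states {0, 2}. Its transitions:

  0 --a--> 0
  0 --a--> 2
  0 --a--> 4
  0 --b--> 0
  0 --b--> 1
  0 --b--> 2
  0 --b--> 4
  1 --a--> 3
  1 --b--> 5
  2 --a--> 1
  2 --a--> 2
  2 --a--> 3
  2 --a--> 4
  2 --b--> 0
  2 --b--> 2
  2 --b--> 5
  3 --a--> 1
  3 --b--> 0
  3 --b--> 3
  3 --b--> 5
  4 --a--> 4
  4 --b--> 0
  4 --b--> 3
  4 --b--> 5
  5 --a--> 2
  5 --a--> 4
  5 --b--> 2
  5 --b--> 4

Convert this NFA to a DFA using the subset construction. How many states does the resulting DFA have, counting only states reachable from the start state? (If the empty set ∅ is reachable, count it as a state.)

5

Start state of the DFA: {0}.
{0} --a--> {0, 2, 4}  [new]
{0} --b--> {0, 1, 2, 4}  [new]
{0, 2, 4} --a--> {0, 1, 2, 3, 4}  [new]
{0, 2, 4} --b--> {0, 1, 2, 3, 4, 5}  [new]
{0, 1, 2, 4} --a--> {0, 1, 2, 3, 4}  [seen]
{0, 1, 2, 4} --b--> {0, 1, 2, 3, 4, 5}  [seen]
{0, 1, 2, 3, 4} --a--> {0, 1, 2, 3, 4}  [seen]
{0, 1, 2, 3, 4} --b--> {0, 1, 2, 3, 4, 5}  [seen]
{0, 1, 2, 3, 4, 5} --a--> {0, 1, 2, 3, 4}  [seen]
{0, 1, 2, 3, 4, 5} --b--> {0, 1, 2, 3, 4, 5}  [seen]
Reachable DFA states: {0}, {0, 2, 4}, {0, 1, 2, 4}, {0, 1, 2, 3, 4}, {0, 1, 2, 3, 4, 5}.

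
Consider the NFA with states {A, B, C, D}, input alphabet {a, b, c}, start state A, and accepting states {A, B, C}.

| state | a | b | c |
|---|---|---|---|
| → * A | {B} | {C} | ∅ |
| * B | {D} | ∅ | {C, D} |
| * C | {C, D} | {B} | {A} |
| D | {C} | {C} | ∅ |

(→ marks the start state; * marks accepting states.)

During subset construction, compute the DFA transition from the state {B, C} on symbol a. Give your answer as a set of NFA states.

{C, D}

δ(B,a) = {D}; δ(C,a) = {C, D}.
Union: {C, D}.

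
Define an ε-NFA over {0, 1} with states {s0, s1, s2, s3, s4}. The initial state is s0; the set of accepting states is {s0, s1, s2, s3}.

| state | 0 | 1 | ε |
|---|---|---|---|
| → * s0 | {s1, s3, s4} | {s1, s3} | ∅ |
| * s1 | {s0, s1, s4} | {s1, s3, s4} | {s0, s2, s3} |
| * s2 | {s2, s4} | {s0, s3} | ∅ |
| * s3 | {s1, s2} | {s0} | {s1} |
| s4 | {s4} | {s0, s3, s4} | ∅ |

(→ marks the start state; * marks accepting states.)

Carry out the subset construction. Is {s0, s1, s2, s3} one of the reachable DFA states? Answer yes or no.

Start state of the DFA: {s0} (ε-closure of the NFA start).
{s0} --0--> {s0, s1, s2, s3, s4}  [new]
{s0} --1--> {s0, s1, s2, s3}  [new]
{s0, s1, s2, s3, s4} --0--> {s0, s1, s2, s3, s4}  [seen]
{s0, s1, s2, s3, s4} --1--> {s0, s1, s2, s3, s4}  [seen]
{s0, s1, s2, s3} --0--> {s0, s1, s2, s3, s4}  [seen]
{s0, s1, s2, s3} --1--> {s0, s1, s2, s3, s4}  [seen]
Reachable DFA states: {s0}, {s0, s1, s2, s3, s4}, {s0, s1, s2, s3}.
{s0, s1, s2, s3} is among them.

yes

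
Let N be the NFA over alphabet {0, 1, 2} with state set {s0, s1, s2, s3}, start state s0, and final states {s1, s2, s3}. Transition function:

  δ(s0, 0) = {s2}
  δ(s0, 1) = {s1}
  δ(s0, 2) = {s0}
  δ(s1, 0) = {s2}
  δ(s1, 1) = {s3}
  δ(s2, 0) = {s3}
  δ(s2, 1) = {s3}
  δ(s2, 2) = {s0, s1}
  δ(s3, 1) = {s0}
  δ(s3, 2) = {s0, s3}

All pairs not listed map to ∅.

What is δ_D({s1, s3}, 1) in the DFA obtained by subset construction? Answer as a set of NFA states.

δ(s1,1) = {s3}; δ(s3,1) = {s0}.
Union: {s0, s3}.

{s0, s3}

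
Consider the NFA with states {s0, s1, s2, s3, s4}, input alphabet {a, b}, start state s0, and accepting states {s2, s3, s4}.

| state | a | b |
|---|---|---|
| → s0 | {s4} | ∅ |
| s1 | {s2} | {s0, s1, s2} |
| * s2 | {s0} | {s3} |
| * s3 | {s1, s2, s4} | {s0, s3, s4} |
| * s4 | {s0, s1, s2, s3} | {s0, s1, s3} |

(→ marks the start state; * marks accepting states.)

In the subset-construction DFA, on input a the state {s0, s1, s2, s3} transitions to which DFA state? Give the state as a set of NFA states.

δ(s0,a) = {s4}; δ(s1,a) = {s2}; δ(s2,a) = {s0}; δ(s3,a) = {s1, s2, s4}.
Union: {s0, s1, s2, s4}.

{s0, s1, s2, s4}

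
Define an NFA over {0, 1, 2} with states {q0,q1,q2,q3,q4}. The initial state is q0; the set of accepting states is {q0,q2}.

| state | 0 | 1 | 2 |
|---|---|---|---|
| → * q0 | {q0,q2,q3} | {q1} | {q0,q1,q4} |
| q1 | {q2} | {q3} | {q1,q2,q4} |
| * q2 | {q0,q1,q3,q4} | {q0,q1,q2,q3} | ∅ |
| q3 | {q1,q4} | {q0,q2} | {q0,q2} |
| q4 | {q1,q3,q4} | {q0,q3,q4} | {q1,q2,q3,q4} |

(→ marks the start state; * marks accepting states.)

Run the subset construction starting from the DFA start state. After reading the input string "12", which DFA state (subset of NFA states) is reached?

{q1,q2,q4}

Start: {q0}.
δ(q0,1) = {q1}.
Union: {q1}.
After 1: {q1}.
δ(q1,2) = {q1,q2,q4}.
Union: {q1,q2,q4}.
After 2: {q1,q2,q4}.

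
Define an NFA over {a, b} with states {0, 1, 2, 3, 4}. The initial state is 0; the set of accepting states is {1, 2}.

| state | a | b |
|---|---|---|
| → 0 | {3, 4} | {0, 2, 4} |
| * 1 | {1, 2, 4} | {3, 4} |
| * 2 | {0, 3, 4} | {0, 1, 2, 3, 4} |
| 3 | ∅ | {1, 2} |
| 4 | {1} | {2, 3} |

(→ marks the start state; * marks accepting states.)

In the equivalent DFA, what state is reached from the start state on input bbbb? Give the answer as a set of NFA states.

{0, 1, 2, 3, 4}

Start: {0}.
δ(0,b) = {0, 2, 4}.
Union: {0, 2, 4}.
After b: {0, 2, 4}.
δ(0,b) = {0, 2, 4}; δ(2,b) = {0, 1, 2, 3, 4}; δ(4,b) = {2, 3}.
Union: {0, 1, 2, 3, 4}.
After b: {0, 1, 2, 3, 4}.
δ(0,b) = {0, 2, 4}; δ(1,b) = {3, 4}; δ(2,b) = {0, 1, 2, 3, 4}; δ(3,b) = {1, 2}; δ(4,b) = {2, 3}.
Union: {0, 1, 2, 3, 4}.
After b: {0, 1, 2, 3, 4}.
δ(0,b) = {0, 2, 4}; δ(1,b) = {3, 4}; δ(2,b) = {0, 1, 2, 3, 4}; δ(3,b) = {1, 2}; δ(4,b) = {2, 3}.
Union: {0, 1, 2, 3, 4}.
After b: {0, 1, 2, 3, 4}.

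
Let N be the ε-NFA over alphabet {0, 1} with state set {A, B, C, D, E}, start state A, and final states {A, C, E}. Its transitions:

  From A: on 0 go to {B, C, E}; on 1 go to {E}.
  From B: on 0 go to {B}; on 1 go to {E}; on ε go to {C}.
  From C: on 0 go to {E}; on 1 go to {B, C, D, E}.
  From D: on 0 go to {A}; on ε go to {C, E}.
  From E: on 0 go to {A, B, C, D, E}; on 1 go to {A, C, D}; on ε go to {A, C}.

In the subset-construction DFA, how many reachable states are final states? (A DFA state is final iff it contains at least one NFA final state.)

Start state of the DFA: {A} (ε-closure of the NFA start).
{A} --0--> {A, B, C, E}  [new]
{A} --1--> {A, C, E}  [new]
{A, B, C, E} --0--> {A, B, C, D, E}  [new]
{A, B, C, E} --1--> {A, B, C, D, E}  [seen]
{A, C, E} --0--> {A, B, C, D, E}  [seen]
{A, C, E} --1--> {A, B, C, D, E}  [seen]
{A, B, C, D, E} --0--> {A, B, C, D, E}  [seen]
{A, B, C, D, E} --1--> {A, B, C, D, E}  [seen]
Reachable DFA states: {A}, {A, B, C, E}, {A, C, E}, {A, B, C, D, E}.
Accepting DFA states (contain an NFA accepting state): {A}, {A, B, C, E}, {A, C, E}, {A, B, C, D, E}.

4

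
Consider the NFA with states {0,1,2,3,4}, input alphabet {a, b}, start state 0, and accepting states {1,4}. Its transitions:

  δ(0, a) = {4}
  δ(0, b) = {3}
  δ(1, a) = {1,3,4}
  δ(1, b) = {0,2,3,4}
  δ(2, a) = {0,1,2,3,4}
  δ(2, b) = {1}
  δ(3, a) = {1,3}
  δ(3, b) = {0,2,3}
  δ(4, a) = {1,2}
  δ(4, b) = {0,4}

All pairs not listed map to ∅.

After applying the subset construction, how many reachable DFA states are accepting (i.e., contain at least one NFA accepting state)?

Start state of the DFA: {0}.
{0} --a--> {4}  [new]
{0} --b--> {3}  [new]
{4} --a--> {1,2}  [new]
{4} --b--> {0,4}  [new]
{3} --a--> {1,3}  [new]
{3} --b--> {0,2,3}  [new]
{1,2} --a--> {0,1,2,3,4}  [new]
{1,2} --b--> {0,1,2,3,4}  [seen]
{0,4} --a--> {1,2,4}  [new]
{0,4} --b--> {0,3,4}  [new]
{1,3} --a--> {1,3,4}  [new]
{1,3} --b--> {0,2,3,4}  [new]
{0,2,3} --a--> {0,1,2,3,4}  [seen]
{0,2,3} --b--> {0,1,2,3}  [new]
{0,1,2,3,4} --a--> {0,1,2,3,4}  [seen]
{0,1,2,3,4} --b--> {0,1,2,3,4}  [seen]
{1,2,4} --a--> {0,1,2,3,4}  [seen]
{1,2,4} --b--> {0,1,2,3,4}  [seen]
{0,3,4} --a--> {1,2,3,4}  [new]
{0,3,4} --b--> {0,2,3,4}  [seen]
{1,3,4} --a--> {1,2,3,4}  [seen]
{1,3,4} --b--> {0,2,3,4}  [seen]
{0,2,3,4} --a--> {0,1,2,3,4}  [seen]
{0,2,3,4} --b--> {0,1,2,3,4}  [seen]
{0,1,2,3} --a--> {0,1,2,3,4}  [seen]
{0,1,2,3} --b--> {0,1,2,3,4}  [seen]
{1,2,3,4} --a--> {0,1,2,3,4}  [seen]
{1,2,3,4} --b--> {0,1,2,3,4}  [seen]
Reachable DFA states: {0}, {4}, {3}, {1,2}, {0,4}, {1,3}, {0,2,3}, {0,1,2,3,4}, {1,2,4}, {0,3,4}, {1,3,4}, {0,2,3,4}, {0,1,2,3}, {1,2,3,4}.
Accepting DFA states (contain an NFA accepting state): {4}, {1,2}, {0,4}, {1,3}, {0,1,2,3,4}, {1,2,4}, {0,3,4}, {1,3,4}, {0,2,3,4}, {0,1,2,3}, {1,2,3,4}.

11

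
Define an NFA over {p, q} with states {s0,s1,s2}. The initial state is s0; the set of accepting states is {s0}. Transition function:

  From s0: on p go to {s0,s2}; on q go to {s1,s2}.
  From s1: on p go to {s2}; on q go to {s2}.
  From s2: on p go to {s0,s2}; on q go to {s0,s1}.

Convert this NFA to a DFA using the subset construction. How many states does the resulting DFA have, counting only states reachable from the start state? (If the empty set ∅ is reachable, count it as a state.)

Start state of the DFA: {s0}.
{s0} --p--> {s0,s2}  [new]
{s0} --q--> {s1,s2}  [new]
{s0,s2} --p--> {s0,s2}  [seen]
{s0,s2} --q--> {s0,s1,s2}  [new]
{s1,s2} --p--> {s0,s2}  [seen]
{s1,s2} --q--> {s0,s1,s2}  [seen]
{s0,s1,s2} --p--> {s0,s2}  [seen]
{s0,s1,s2} --q--> {s0,s1,s2}  [seen]
Reachable DFA states: {s0}, {s0,s2}, {s1,s2}, {s0,s1,s2}.

4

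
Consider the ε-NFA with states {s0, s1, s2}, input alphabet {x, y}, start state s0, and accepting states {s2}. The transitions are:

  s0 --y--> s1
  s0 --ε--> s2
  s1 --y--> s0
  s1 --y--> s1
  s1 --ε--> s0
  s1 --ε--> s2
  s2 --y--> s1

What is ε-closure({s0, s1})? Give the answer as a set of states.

Begin with {s0, s1}.
s0 →ε {s2}; add s2.
ε-closure = {s0, s1, s2}.

{s0, s1, s2}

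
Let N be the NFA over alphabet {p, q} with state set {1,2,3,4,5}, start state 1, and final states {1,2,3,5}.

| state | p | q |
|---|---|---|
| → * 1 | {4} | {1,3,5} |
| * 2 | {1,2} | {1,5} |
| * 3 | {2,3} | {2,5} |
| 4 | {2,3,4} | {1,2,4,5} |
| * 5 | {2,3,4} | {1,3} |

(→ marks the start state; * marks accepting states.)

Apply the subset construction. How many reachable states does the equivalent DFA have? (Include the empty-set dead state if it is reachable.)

Start state of the DFA: {1}.
{1} --p--> {4}  [new]
{1} --q--> {1,3,5}  [new]
{4} --p--> {2,3,4}  [new]
{4} --q--> {1,2,4,5}  [new]
{1,3,5} --p--> {2,3,4}  [seen]
{1,3,5} --q--> {1,2,3,5}  [new]
{2,3,4} --p--> {1,2,3,4}  [new]
{2,3,4} --q--> {1,2,4,5}  [seen]
{1,2,4,5} --p--> {1,2,3,4}  [seen]
{1,2,4,5} --q--> {1,2,3,4,5}  [new]
{1,2,3,5} --p--> {1,2,3,4}  [seen]
{1,2,3,5} --q--> {1,2,3,5}  [seen]
{1,2,3,4} --p--> {1,2,3,4}  [seen]
{1,2,3,4} --q--> {1,2,3,4,5}  [seen]
{1,2,3,4,5} --p--> {1,2,3,4}  [seen]
{1,2,3,4,5} --q--> {1,2,3,4,5}  [seen]
Reachable DFA states: {1}, {4}, {1,3,5}, {2,3,4}, {1,2,4,5}, {1,2,3,5}, {1,2,3,4}, {1,2,3,4,5}.

8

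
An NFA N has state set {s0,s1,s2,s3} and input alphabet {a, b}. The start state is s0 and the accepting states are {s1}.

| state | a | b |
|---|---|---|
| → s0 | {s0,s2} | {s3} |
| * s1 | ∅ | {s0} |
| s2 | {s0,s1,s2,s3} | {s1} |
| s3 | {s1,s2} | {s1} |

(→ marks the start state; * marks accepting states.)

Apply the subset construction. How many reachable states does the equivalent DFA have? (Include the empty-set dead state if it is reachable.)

Start state of the DFA: {s0}.
{s0} --a--> {s0,s2}  [new]
{s0} --b--> {s3}  [new]
{s0,s2} --a--> {s0,s1,s2,s3}  [new]
{s0,s2} --b--> {s1,s3}  [new]
{s3} --a--> {s1,s2}  [new]
{s3} --b--> {s1}  [new]
{s0,s1,s2,s3} --a--> {s0,s1,s2,s3}  [seen]
{s0,s1,s2,s3} --b--> {s0,s1,s3}  [new]
{s1,s3} --a--> {s1,s2}  [seen]
{s1,s3} --b--> {s0,s1}  [new]
{s1,s2} --a--> {s0,s1,s2,s3}  [seen]
{s1,s2} --b--> {s0,s1}  [seen]
{s1} --a--> ∅  [new]
{s1} --b--> {s0}  [seen]
{s0,s1,s3} --a--> {s0,s1,s2}  [new]
{s0,s1,s3} --b--> {s0,s1,s3}  [seen]
{s0,s1} --a--> {s0,s2}  [seen]
{s0,s1} --b--> {s0,s3}  [new]
∅ --a--> ∅  [seen]
∅ --b--> ∅  [seen]
{s0,s1,s2} --a--> {s0,s1,s2,s3}  [seen]
{s0,s1,s2} --b--> {s0,s1,s3}  [seen]
{s0,s3} --a--> {s0,s1,s2}  [seen]
{s0,s3} --b--> {s1,s3}  [seen]
Reachable DFA states: {s0}, {s0,s2}, {s3}, {s0,s1,s2,s3}, {s1,s3}, {s1,s2}, {s1}, {s0,s1,s3}, {s0,s1}, ∅, {s0,s1,s2}, {s0,s3}.

12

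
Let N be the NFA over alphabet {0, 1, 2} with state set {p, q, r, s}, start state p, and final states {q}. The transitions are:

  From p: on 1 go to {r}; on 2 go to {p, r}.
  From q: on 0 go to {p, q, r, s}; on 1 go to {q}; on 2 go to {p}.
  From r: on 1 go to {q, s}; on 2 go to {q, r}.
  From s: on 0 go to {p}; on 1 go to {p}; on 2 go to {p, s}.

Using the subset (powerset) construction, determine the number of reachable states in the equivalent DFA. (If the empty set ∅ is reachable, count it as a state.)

Start state of the DFA: {p}.
{p} --0--> ∅  [new]
{p} --1--> {r}  [new]
{p} --2--> {p, r}  [new]
∅ --0--> ∅  [seen]
∅ --1--> ∅  [seen]
∅ --2--> ∅  [seen]
{r} --0--> ∅  [seen]
{r} --1--> {q, s}  [new]
{r} --2--> {q, r}  [new]
{p, r} --0--> ∅  [seen]
{p, r} --1--> {q, r, s}  [new]
{p, r} --2--> {p, q, r}  [new]
{q, s} --0--> {p, q, r, s}  [new]
{q, s} --1--> {p, q}  [new]
{q, s} --2--> {p, s}  [new]
{q, r} --0--> {p, q, r, s}  [seen]
{q, r} --1--> {q, s}  [seen]
{q, r} --2--> {p, q, r}  [seen]
{q, r, s} --0--> {p, q, r, s}  [seen]
{q, r, s} --1--> {p, q, s}  [new]
{q, r, s} --2--> {p, q, r, s}  [seen]
{p, q, r} --0--> {p, q, r, s}  [seen]
{p, q, r} --1--> {q, r, s}  [seen]
{p, q, r} --2--> {p, q, r}  [seen]
{p, q, r, s} --0--> {p, q, r, s}  [seen]
{p, q, r, s} --1--> {p, q, r, s}  [seen]
{p, q, r, s} --2--> {p, q, r, s}  [seen]
{p, q} --0--> {p, q, r, s}  [seen]
{p, q} --1--> {q, r}  [seen]
{p, q} --2--> {p, r}  [seen]
{p, s} --0--> {p}  [seen]
{p, s} --1--> {p, r}  [seen]
{p, s} --2--> {p, r, s}  [new]
{p, q, s} --0--> {p, q, r, s}  [seen]
{p, q, s} --1--> {p, q, r}  [seen]
{p, q, s} --2--> {p, r, s}  [seen]
{p, r, s} --0--> {p}  [seen]
{p, r, s} --1--> {p, q, r, s}  [seen]
{p, r, s} --2--> {p, q, r, s}  [seen]
Reachable DFA states: {p}, ∅, {r}, {p, r}, {q, s}, {q, r}, {q, r, s}, {p, q, r}, {p, q, r, s}, {p, q}, {p, s}, {p, q, s}, {p, r, s}.

13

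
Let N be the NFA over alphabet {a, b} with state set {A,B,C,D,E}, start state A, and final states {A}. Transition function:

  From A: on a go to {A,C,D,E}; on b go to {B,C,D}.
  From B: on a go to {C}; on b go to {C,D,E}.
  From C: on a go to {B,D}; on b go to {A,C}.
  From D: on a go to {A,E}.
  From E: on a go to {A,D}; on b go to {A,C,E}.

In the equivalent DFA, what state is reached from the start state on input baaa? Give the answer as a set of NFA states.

{A,B,C,D,E}

Start: {A}.
δ(A,b) = {B,C,D}.
Union: {B,C,D}.
After b: {B,C,D}.
δ(B,a) = {C}; δ(C,a) = {B,D}; δ(D,a) = {A,E}.
Union: {A,B,C,D,E}.
After a: {A,B,C,D,E}.
δ(A,a) = {A,C,D,E}; δ(B,a) = {C}; δ(C,a) = {B,D}; δ(D,a) = {A,E}; δ(E,a) = {A,D}.
Union: {A,B,C,D,E}.
After a: {A,B,C,D,E}.
δ(A,a) = {A,C,D,E}; δ(B,a) = {C}; δ(C,a) = {B,D}; δ(D,a) = {A,E}; δ(E,a) = {A,D}.
Union: {A,B,C,D,E}.
After a: {A,B,C,D,E}.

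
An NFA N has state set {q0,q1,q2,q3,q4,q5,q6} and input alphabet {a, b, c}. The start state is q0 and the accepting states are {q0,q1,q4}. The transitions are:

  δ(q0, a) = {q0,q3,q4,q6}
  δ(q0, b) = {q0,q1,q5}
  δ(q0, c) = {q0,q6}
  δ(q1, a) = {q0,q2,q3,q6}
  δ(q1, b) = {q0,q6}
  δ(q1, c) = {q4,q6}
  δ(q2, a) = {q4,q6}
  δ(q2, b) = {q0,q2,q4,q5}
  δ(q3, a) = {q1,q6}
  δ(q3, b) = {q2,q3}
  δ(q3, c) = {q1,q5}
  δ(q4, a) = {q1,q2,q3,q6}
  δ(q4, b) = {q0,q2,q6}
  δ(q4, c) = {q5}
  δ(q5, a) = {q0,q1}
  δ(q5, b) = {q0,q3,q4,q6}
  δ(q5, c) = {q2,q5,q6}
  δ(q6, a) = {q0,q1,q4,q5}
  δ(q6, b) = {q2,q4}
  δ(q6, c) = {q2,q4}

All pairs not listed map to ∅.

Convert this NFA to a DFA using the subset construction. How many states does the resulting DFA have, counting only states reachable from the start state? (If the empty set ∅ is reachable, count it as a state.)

11

Start state of the DFA: {q0}.
{q0} --a--> {q0,q3,q4,q6}  [new]
{q0} --b--> {q0,q1,q5}  [new]
{q0} --c--> {q0,q6}  [new]
{q0,q3,q4,q6} --a--> {q0,q1,q2,q3,q4,q5,q6}  [new]
{q0,q3,q4,q6} --b--> {q0,q1,q2,q3,q4,q5,q6}  [seen]
{q0,q3,q4,q6} --c--> {q0,q1,q2,q4,q5,q6}  [new]
{q0,q1,q5} --a--> {q0,q1,q2,q3,q4,q6}  [new]
{q0,q1,q5} --b--> {q0,q1,q3,q4,q5,q6}  [new]
{q0,q1,q5} --c--> {q0,q2,q4,q5,q6}  [new]
{q0,q6} --a--> {q0,q1,q3,q4,q5,q6}  [seen]
{q0,q6} --b--> {q0,q1,q2,q4,q5}  [new]
{q0,q6} --c--> {q0,q2,q4,q6}  [new]
{q0,q1,q2,q3,q4,q5,q6} --a--> {q0,q1,q2,q3,q4,q5,q6}  [seen]
{q0,q1,q2,q3,q4,q5,q6} --b--> {q0,q1,q2,q3,q4,q5,q6}  [seen]
{q0,q1,q2,q3,q4,q5,q6} --c--> {q0,q1,q2,q4,q5,q6}  [seen]
{q0,q1,q2,q4,q5,q6} --a--> {q0,q1,q2,q3,q4,q5,q6}  [seen]
{q0,q1,q2,q4,q5,q6} --b--> {q0,q1,q2,q3,q4,q5,q6}  [seen]
{q0,q1,q2,q4,q5,q6} --c--> {q0,q2,q4,q5,q6}  [seen]
{q0,q1,q2,q3,q4,q6} --a--> {q0,q1,q2,q3,q4,q5,q6}  [seen]
{q0,q1,q2,q3,q4,q6} --b--> {q0,q1,q2,q3,q4,q5,q6}  [seen]
{q0,q1,q2,q3,q4,q6} --c--> {q0,q1,q2,q4,q5,q6}  [seen]
{q0,q1,q3,q4,q5,q6} --a--> {q0,q1,q2,q3,q4,q5,q6}  [seen]
{q0,q1,q3,q4,q5,q6} --b--> {q0,q1,q2,q3,q4,q5,q6}  [seen]
{q0,q1,q3,q4,q5,q6} --c--> {q0,q1,q2,q4,q5,q6}  [seen]
{q0,q2,q4,q5,q6} --a--> {q0,q1,q2,q3,q4,q5,q6}  [seen]
{q0,q2,q4,q5,q6} --b--> {q0,q1,q2,q3,q4,q5,q6}  [seen]
{q0,q2,q4,q5,q6} --c--> {q0,q2,q4,q5,q6}  [seen]
{q0,q1,q2,q4,q5} --a--> {q0,q1,q2,q3,q4,q6}  [seen]
{q0,q1,q2,q4,q5} --b--> {q0,q1,q2,q3,q4,q5,q6}  [seen]
{q0,q1,q2,q4,q5} --c--> {q0,q2,q4,q5,q6}  [seen]
{q0,q2,q4,q6} --a--> {q0,q1,q2,q3,q4,q5,q6}  [seen]
{q0,q2,q4,q6} --b--> {q0,q1,q2,q4,q5,q6}  [seen]
{q0,q2,q4,q6} --c--> {q0,q2,q4,q5,q6}  [seen]
Reachable DFA states: {q0}, {q0,q3,q4,q6}, {q0,q1,q5}, {q0,q6}, {q0,q1,q2,q3,q4,q5,q6}, {q0,q1,q2,q4,q5,q6}, {q0,q1,q2,q3,q4,q6}, {q0,q1,q3,q4,q5,q6}, {q0,q2,q4,q5,q6}, {q0,q1,q2,q4,q5}, {q0,q2,q4,q6}.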